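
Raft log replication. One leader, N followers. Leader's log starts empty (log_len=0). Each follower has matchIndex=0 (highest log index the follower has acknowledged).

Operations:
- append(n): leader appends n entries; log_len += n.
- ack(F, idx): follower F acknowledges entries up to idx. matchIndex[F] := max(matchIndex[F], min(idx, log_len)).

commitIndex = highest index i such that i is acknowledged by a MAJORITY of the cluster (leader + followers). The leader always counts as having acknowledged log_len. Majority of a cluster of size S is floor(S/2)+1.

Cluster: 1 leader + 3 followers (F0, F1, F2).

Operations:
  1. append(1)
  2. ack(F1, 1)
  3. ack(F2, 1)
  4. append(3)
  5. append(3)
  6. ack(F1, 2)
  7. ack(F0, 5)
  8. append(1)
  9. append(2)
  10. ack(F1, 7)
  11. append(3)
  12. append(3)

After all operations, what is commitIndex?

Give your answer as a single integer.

Answer: 5

Derivation:
Op 1: append 1 -> log_len=1
Op 2: F1 acks idx 1 -> match: F0=0 F1=1 F2=0; commitIndex=0
Op 3: F2 acks idx 1 -> match: F0=0 F1=1 F2=1; commitIndex=1
Op 4: append 3 -> log_len=4
Op 5: append 3 -> log_len=7
Op 6: F1 acks idx 2 -> match: F0=0 F1=2 F2=1; commitIndex=1
Op 7: F0 acks idx 5 -> match: F0=5 F1=2 F2=1; commitIndex=2
Op 8: append 1 -> log_len=8
Op 9: append 2 -> log_len=10
Op 10: F1 acks idx 7 -> match: F0=5 F1=7 F2=1; commitIndex=5
Op 11: append 3 -> log_len=13
Op 12: append 3 -> log_len=16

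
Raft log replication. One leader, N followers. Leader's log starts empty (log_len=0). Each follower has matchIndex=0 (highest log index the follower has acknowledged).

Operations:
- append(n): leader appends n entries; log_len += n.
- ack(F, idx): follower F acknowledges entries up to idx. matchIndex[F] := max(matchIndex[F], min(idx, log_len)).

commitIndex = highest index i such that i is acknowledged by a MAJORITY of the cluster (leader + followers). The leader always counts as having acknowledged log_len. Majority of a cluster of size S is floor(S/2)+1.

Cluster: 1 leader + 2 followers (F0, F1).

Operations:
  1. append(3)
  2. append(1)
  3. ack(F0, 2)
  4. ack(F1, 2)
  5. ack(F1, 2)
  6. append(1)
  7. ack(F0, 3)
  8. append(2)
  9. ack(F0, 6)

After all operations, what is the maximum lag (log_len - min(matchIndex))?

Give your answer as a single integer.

Op 1: append 3 -> log_len=3
Op 2: append 1 -> log_len=4
Op 3: F0 acks idx 2 -> match: F0=2 F1=0; commitIndex=2
Op 4: F1 acks idx 2 -> match: F0=2 F1=2; commitIndex=2
Op 5: F1 acks idx 2 -> match: F0=2 F1=2; commitIndex=2
Op 6: append 1 -> log_len=5
Op 7: F0 acks idx 3 -> match: F0=3 F1=2; commitIndex=3
Op 8: append 2 -> log_len=7
Op 9: F0 acks idx 6 -> match: F0=6 F1=2; commitIndex=6

Answer: 5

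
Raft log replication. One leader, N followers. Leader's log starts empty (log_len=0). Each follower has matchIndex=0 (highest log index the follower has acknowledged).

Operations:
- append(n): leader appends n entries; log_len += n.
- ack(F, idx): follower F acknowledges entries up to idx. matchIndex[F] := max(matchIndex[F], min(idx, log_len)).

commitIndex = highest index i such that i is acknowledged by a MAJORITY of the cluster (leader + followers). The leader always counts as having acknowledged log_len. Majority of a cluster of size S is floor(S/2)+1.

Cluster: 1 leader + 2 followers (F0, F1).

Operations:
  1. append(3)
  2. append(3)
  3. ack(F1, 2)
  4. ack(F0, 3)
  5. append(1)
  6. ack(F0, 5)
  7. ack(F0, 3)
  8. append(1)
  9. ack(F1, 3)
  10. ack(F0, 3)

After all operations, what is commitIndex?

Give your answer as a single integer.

Op 1: append 3 -> log_len=3
Op 2: append 3 -> log_len=6
Op 3: F1 acks idx 2 -> match: F0=0 F1=2; commitIndex=2
Op 4: F0 acks idx 3 -> match: F0=3 F1=2; commitIndex=3
Op 5: append 1 -> log_len=7
Op 6: F0 acks idx 5 -> match: F0=5 F1=2; commitIndex=5
Op 7: F0 acks idx 3 -> match: F0=5 F1=2; commitIndex=5
Op 8: append 1 -> log_len=8
Op 9: F1 acks idx 3 -> match: F0=5 F1=3; commitIndex=5
Op 10: F0 acks idx 3 -> match: F0=5 F1=3; commitIndex=5

Answer: 5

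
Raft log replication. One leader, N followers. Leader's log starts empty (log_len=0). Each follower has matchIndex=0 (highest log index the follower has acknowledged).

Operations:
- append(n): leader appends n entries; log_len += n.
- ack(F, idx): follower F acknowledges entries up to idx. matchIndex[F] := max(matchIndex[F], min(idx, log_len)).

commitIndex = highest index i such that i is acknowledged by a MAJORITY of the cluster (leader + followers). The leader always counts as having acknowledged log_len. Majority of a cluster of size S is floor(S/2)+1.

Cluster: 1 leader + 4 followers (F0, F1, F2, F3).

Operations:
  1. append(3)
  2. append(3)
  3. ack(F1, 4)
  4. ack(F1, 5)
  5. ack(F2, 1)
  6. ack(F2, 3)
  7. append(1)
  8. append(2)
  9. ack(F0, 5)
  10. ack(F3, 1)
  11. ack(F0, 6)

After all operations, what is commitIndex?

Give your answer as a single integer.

Op 1: append 3 -> log_len=3
Op 2: append 3 -> log_len=6
Op 3: F1 acks idx 4 -> match: F0=0 F1=4 F2=0 F3=0; commitIndex=0
Op 4: F1 acks idx 5 -> match: F0=0 F1=5 F2=0 F3=0; commitIndex=0
Op 5: F2 acks idx 1 -> match: F0=0 F1=5 F2=1 F3=0; commitIndex=1
Op 6: F2 acks idx 3 -> match: F0=0 F1=5 F2=3 F3=0; commitIndex=3
Op 7: append 1 -> log_len=7
Op 8: append 2 -> log_len=9
Op 9: F0 acks idx 5 -> match: F0=5 F1=5 F2=3 F3=0; commitIndex=5
Op 10: F3 acks idx 1 -> match: F0=5 F1=5 F2=3 F3=1; commitIndex=5
Op 11: F0 acks idx 6 -> match: F0=6 F1=5 F2=3 F3=1; commitIndex=5

Answer: 5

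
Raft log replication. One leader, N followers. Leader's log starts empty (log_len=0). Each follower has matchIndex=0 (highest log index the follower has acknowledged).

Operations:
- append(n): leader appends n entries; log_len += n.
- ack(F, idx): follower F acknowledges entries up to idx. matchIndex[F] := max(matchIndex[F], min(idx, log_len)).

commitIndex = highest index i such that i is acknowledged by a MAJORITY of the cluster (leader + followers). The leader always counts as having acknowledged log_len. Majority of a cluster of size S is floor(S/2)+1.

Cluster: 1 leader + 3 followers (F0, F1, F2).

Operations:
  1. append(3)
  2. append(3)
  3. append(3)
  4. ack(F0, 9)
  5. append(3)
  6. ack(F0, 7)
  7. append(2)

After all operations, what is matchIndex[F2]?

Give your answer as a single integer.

Op 1: append 3 -> log_len=3
Op 2: append 3 -> log_len=6
Op 3: append 3 -> log_len=9
Op 4: F0 acks idx 9 -> match: F0=9 F1=0 F2=0; commitIndex=0
Op 5: append 3 -> log_len=12
Op 6: F0 acks idx 7 -> match: F0=9 F1=0 F2=0; commitIndex=0
Op 7: append 2 -> log_len=14

Answer: 0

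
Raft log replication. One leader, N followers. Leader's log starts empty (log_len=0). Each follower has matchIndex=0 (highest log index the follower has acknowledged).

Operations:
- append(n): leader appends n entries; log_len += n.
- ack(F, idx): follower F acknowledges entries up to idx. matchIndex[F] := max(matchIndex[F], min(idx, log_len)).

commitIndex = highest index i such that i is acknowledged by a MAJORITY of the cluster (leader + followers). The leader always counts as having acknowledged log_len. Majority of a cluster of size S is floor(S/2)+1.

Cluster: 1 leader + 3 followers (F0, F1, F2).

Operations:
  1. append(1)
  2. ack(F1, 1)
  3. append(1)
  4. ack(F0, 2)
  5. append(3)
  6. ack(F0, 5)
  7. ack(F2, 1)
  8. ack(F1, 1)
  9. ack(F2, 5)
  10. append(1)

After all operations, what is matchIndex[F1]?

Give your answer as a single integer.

Answer: 1

Derivation:
Op 1: append 1 -> log_len=1
Op 2: F1 acks idx 1 -> match: F0=0 F1=1 F2=0; commitIndex=0
Op 3: append 1 -> log_len=2
Op 4: F0 acks idx 2 -> match: F0=2 F1=1 F2=0; commitIndex=1
Op 5: append 3 -> log_len=5
Op 6: F0 acks idx 5 -> match: F0=5 F1=1 F2=0; commitIndex=1
Op 7: F2 acks idx 1 -> match: F0=5 F1=1 F2=1; commitIndex=1
Op 8: F1 acks idx 1 -> match: F0=5 F1=1 F2=1; commitIndex=1
Op 9: F2 acks idx 5 -> match: F0=5 F1=1 F2=5; commitIndex=5
Op 10: append 1 -> log_len=6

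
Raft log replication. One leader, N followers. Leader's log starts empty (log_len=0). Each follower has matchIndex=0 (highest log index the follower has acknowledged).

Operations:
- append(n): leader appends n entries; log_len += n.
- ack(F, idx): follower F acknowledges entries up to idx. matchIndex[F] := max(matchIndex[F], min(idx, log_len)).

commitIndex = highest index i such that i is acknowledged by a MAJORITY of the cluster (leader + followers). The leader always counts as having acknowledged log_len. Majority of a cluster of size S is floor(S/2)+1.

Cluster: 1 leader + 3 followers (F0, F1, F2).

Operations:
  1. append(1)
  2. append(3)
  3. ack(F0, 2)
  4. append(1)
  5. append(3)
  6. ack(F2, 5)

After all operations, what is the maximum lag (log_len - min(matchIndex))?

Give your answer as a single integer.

Answer: 8

Derivation:
Op 1: append 1 -> log_len=1
Op 2: append 3 -> log_len=4
Op 3: F0 acks idx 2 -> match: F0=2 F1=0 F2=0; commitIndex=0
Op 4: append 1 -> log_len=5
Op 5: append 3 -> log_len=8
Op 6: F2 acks idx 5 -> match: F0=2 F1=0 F2=5; commitIndex=2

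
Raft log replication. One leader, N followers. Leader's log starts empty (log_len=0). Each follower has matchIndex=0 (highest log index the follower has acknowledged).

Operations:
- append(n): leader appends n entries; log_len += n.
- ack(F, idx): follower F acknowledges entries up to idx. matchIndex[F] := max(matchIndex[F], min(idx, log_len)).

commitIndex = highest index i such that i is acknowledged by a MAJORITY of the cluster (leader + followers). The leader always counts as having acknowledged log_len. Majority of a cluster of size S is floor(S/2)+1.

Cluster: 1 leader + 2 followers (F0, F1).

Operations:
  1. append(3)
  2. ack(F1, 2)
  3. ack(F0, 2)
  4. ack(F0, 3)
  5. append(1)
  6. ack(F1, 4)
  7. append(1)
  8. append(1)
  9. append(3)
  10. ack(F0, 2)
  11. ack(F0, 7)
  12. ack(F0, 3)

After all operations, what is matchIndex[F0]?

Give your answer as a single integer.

Op 1: append 3 -> log_len=3
Op 2: F1 acks idx 2 -> match: F0=0 F1=2; commitIndex=2
Op 3: F0 acks idx 2 -> match: F0=2 F1=2; commitIndex=2
Op 4: F0 acks idx 3 -> match: F0=3 F1=2; commitIndex=3
Op 5: append 1 -> log_len=4
Op 6: F1 acks idx 4 -> match: F0=3 F1=4; commitIndex=4
Op 7: append 1 -> log_len=5
Op 8: append 1 -> log_len=6
Op 9: append 3 -> log_len=9
Op 10: F0 acks idx 2 -> match: F0=3 F1=4; commitIndex=4
Op 11: F0 acks idx 7 -> match: F0=7 F1=4; commitIndex=7
Op 12: F0 acks idx 3 -> match: F0=7 F1=4; commitIndex=7

Answer: 7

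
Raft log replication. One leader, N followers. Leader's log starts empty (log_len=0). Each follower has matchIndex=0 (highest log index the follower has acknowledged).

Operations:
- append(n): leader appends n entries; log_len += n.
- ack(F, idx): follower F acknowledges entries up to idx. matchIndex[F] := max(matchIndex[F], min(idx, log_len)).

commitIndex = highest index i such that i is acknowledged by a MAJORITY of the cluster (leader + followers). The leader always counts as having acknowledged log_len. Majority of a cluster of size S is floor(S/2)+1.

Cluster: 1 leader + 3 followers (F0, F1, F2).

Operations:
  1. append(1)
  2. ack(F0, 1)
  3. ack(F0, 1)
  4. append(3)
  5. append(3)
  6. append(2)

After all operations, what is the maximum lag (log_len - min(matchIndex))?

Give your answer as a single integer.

Op 1: append 1 -> log_len=1
Op 2: F0 acks idx 1 -> match: F0=1 F1=0 F2=0; commitIndex=0
Op 3: F0 acks idx 1 -> match: F0=1 F1=0 F2=0; commitIndex=0
Op 4: append 3 -> log_len=4
Op 5: append 3 -> log_len=7
Op 6: append 2 -> log_len=9

Answer: 9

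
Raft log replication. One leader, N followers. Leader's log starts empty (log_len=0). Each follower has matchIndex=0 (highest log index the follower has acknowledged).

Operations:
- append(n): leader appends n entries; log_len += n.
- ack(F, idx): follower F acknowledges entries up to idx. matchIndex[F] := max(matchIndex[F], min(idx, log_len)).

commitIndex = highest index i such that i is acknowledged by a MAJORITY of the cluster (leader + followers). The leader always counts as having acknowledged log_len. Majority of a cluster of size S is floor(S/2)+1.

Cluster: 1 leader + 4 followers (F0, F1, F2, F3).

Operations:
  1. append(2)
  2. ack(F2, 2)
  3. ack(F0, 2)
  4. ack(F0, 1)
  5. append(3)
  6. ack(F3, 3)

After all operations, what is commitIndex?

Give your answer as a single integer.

Answer: 2

Derivation:
Op 1: append 2 -> log_len=2
Op 2: F2 acks idx 2 -> match: F0=0 F1=0 F2=2 F3=0; commitIndex=0
Op 3: F0 acks idx 2 -> match: F0=2 F1=0 F2=2 F3=0; commitIndex=2
Op 4: F0 acks idx 1 -> match: F0=2 F1=0 F2=2 F3=0; commitIndex=2
Op 5: append 3 -> log_len=5
Op 6: F3 acks idx 3 -> match: F0=2 F1=0 F2=2 F3=3; commitIndex=2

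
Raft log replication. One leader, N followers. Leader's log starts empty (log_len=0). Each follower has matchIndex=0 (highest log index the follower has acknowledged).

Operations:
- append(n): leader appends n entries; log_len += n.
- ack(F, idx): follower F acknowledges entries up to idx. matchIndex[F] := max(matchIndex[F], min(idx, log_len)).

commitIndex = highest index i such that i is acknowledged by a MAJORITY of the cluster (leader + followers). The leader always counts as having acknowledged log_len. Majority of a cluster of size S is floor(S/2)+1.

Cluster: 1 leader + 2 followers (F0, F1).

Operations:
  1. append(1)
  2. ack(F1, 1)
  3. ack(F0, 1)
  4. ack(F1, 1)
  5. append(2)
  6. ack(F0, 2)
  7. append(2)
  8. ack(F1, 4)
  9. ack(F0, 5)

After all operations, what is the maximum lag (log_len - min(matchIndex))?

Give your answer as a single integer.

Answer: 1

Derivation:
Op 1: append 1 -> log_len=1
Op 2: F1 acks idx 1 -> match: F0=0 F1=1; commitIndex=1
Op 3: F0 acks idx 1 -> match: F0=1 F1=1; commitIndex=1
Op 4: F1 acks idx 1 -> match: F0=1 F1=1; commitIndex=1
Op 5: append 2 -> log_len=3
Op 6: F0 acks idx 2 -> match: F0=2 F1=1; commitIndex=2
Op 7: append 2 -> log_len=5
Op 8: F1 acks idx 4 -> match: F0=2 F1=4; commitIndex=4
Op 9: F0 acks idx 5 -> match: F0=5 F1=4; commitIndex=5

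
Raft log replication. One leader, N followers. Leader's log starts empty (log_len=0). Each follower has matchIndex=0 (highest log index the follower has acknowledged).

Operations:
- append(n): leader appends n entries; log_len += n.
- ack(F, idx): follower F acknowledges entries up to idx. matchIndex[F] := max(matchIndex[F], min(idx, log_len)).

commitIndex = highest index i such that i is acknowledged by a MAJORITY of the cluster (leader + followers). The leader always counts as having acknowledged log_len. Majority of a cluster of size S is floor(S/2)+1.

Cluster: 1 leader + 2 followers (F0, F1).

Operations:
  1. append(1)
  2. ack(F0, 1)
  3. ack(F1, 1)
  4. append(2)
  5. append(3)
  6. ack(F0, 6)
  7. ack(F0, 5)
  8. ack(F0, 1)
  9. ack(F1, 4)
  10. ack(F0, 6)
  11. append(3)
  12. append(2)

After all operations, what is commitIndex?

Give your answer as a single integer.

Op 1: append 1 -> log_len=1
Op 2: F0 acks idx 1 -> match: F0=1 F1=0; commitIndex=1
Op 3: F1 acks idx 1 -> match: F0=1 F1=1; commitIndex=1
Op 4: append 2 -> log_len=3
Op 5: append 3 -> log_len=6
Op 6: F0 acks idx 6 -> match: F0=6 F1=1; commitIndex=6
Op 7: F0 acks idx 5 -> match: F0=6 F1=1; commitIndex=6
Op 8: F0 acks idx 1 -> match: F0=6 F1=1; commitIndex=6
Op 9: F1 acks idx 4 -> match: F0=6 F1=4; commitIndex=6
Op 10: F0 acks idx 6 -> match: F0=6 F1=4; commitIndex=6
Op 11: append 3 -> log_len=9
Op 12: append 2 -> log_len=11

Answer: 6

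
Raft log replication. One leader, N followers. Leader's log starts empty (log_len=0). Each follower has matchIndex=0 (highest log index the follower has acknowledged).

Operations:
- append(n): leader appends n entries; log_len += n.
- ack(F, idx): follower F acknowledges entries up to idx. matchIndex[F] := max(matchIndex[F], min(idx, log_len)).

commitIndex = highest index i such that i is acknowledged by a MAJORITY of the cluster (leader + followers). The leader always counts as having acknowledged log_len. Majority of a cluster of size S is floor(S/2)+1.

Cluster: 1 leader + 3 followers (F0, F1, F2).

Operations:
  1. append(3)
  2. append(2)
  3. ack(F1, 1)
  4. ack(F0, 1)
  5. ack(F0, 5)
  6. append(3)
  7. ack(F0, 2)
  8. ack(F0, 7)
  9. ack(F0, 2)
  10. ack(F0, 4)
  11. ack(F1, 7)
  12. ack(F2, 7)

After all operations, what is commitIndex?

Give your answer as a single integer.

Answer: 7

Derivation:
Op 1: append 3 -> log_len=3
Op 2: append 2 -> log_len=5
Op 3: F1 acks idx 1 -> match: F0=0 F1=1 F2=0; commitIndex=0
Op 4: F0 acks idx 1 -> match: F0=1 F1=1 F2=0; commitIndex=1
Op 5: F0 acks idx 5 -> match: F0=5 F1=1 F2=0; commitIndex=1
Op 6: append 3 -> log_len=8
Op 7: F0 acks idx 2 -> match: F0=5 F1=1 F2=0; commitIndex=1
Op 8: F0 acks idx 7 -> match: F0=7 F1=1 F2=0; commitIndex=1
Op 9: F0 acks idx 2 -> match: F0=7 F1=1 F2=0; commitIndex=1
Op 10: F0 acks idx 4 -> match: F0=7 F1=1 F2=0; commitIndex=1
Op 11: F1 acks idx 7 -> match: F0=7 F1=7 F2=0; commitIndex=7
Op 12: F2 acks idx 7 -> match: F0=7 F1=7 F2=7; commitIndex=7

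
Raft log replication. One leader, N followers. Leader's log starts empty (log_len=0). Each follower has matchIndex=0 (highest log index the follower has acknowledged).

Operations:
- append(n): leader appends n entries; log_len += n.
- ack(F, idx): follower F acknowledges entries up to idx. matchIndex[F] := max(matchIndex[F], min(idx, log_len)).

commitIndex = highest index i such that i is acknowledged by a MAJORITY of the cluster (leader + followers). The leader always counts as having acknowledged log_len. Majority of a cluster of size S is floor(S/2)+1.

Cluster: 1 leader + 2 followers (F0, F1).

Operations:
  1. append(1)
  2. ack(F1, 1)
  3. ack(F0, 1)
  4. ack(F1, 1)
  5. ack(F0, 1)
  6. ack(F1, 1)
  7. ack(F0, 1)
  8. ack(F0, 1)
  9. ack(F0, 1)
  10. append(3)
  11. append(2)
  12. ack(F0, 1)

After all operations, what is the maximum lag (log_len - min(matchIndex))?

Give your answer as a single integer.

Op 1: append 1 -> log_len=1
Op 2: F1 acks idx 1 -> match: F0=0 F1=1; commitIndex=1
Op 3: F0 acks idx 1 -> match: F0=1 F1=1; commitIndex=1
Op 4: F1 acks idx 1 -> match: F0=1 F1=1; commitIndex=1
Op 5: F0 acks idx 1 -> match: F0=1 F1=1; commitIndex=1
Op 6: F1 acks idx 1 -> match: F0=1 F1=1; commitIndex=1
Op 7: F0 acks idx 1 -> match: F0=1 F1=1; commitIndex=1
Op 8: F0 acks idx 1 -> match: F0=1 F1=1; commitIndex=1
Op 9: F0 acks idx 1 -> match: F0=1 F1=1; commitIndex=1
Op 10: append 3 -> log_len=4
Op 11: append 2 -> log_len=6
Op 12: F0 acks idx 1 -> match: F0=1 F1=1; commitIndex=1

Answer: 5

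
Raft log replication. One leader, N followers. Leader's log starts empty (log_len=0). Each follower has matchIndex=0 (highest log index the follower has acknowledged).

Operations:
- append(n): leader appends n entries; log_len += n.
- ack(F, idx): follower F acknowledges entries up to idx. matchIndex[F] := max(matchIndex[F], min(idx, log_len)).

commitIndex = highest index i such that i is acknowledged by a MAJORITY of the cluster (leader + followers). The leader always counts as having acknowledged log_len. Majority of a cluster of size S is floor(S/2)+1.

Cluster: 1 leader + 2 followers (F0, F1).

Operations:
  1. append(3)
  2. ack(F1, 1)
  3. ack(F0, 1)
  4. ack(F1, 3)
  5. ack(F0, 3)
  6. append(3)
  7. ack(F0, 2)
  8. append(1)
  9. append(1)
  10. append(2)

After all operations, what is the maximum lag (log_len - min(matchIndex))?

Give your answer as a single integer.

Op 1: append 3 -> log_len=3
Op 2: F1 acks idx 1 -> match: F0=0 F1=1; commitIndex=1
Op 3: F0 acks idx 1 -> match: F0=1 F1=1; commitIndex=1
Op 4: F1 acks idx 3 -> match: F0=1 F1=3; commitIndex=3
Op 5: F0 acks idx 3 -> match: F0=3 F1=3; commitIndex=3
Op 6: append 3 -> log_len=6
Op 7: F0 acks idx 2 -> match: F0=3 F1=3; commitIndex=3
Op 8: append 1 -> log_len=7
Op 9: append 1 -> log_len=8
Op 10: append 2 -> log_len=10

Answer: 7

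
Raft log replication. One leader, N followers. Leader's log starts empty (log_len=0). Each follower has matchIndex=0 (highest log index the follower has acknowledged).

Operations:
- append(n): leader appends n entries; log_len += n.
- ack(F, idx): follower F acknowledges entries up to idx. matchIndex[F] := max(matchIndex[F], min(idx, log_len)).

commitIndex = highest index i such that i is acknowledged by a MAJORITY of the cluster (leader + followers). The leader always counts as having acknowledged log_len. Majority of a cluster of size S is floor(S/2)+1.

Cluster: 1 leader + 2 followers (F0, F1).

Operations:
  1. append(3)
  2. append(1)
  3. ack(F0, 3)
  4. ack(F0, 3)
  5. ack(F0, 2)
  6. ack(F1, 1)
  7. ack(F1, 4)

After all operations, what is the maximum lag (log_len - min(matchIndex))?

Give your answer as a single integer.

Op 1: append 3 -> log_len=3
Op 2: append 1 -> log_len=4
Op 3: F0 acks idx 3 -> match: F0=3 F1=0; commitIndex=3
Op 4: F0 acks idx 3 -> match: F0=3 F1=0; commitIndex=3
Op 5: F0 acks idx 2 -> match: F0=3 F1=0; commitIndex=3
Op 6: F1 acks idx 1 -> match: F0=3 F1=1; commitIndex=3
Op 7: F1 acks idx 4 -> match: F0=3 F1=4; commitIndex=4

Answer: 1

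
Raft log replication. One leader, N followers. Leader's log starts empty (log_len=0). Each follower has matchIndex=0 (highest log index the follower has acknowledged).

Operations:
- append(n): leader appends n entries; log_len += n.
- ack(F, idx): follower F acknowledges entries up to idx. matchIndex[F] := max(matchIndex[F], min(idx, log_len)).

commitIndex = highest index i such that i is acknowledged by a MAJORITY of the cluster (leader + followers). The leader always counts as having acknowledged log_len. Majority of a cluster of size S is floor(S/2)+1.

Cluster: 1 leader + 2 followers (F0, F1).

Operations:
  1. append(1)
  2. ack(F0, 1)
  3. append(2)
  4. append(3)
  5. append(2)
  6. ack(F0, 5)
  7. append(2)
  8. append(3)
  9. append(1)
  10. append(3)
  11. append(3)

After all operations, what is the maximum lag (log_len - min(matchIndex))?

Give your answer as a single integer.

Answer: 20

Derivation:
Op 1: append 1 -> log_len=1
Op 2: F0 acks idx 1 -> match: F0=1 F1=0; commitIndex=1
Op 3: append 2 -> log_len=3
Op 4: append 3 -> log_len=6
Op 5: append 2 -> log_len=8
Op 6: F0 acks idx 5 -> match: F0=5 F1=0; commitIndex=5
Op 7: append 2 -> log_len=10
Op 8: append 3 -> log_len=13
Op 9: append 1 -> log_len=14
Op 10: append 3 -> log_len=17
Op 11: append 3 -> log_len=20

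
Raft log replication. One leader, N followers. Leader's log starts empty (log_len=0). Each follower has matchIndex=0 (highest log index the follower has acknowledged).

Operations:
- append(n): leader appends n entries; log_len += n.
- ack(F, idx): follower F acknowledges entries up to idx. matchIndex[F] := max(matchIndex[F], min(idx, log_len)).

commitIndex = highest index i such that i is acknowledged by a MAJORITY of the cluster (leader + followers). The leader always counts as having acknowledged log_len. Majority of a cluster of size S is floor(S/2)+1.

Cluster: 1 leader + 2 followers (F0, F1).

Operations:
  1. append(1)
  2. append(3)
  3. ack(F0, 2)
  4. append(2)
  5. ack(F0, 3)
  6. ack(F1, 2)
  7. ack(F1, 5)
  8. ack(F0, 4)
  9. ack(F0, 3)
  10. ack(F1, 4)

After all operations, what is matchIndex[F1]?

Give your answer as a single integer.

Answer: 5

Derivation:
Op 1: append 1 -> log_len=1
Op 2: append 3 -> log_len=4
Op 3: F0 acks idx 2 -> match: F0=2 F1=0; commitIndex=2
Op 4: append 2 -> log_len=6
Op 5: F0 acks idx 3 -> match: F0=3 F1=0; commitIndex=3
Op 6: F1 acks idx 2 -> match: F0=3 F1=2; commitIndex=3
Op 7: F1 acks idx 5 -> match: F0=3 F1=5; commitIndex=5
Op 8: F0 acks idx 4 -> match: F0=4 F1=5; commitIndex=5
Op 9: F0 acks idx 3 -> match: F0=4 F1=5; commitIndex=5
Op 10: F1 acks idx 4 -> match: F0=4 F1=5; commitIndex=5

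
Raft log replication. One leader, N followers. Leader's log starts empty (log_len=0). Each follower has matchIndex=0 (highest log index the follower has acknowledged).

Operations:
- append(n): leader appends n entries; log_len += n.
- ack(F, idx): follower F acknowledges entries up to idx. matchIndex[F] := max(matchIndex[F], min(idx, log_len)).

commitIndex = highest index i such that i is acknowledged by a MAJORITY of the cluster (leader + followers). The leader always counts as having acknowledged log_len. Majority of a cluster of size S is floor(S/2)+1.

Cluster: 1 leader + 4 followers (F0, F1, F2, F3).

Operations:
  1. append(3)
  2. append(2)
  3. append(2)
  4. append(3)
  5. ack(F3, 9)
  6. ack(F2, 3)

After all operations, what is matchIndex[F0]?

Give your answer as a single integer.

Op 1: append 3 -> log_len=3
Op 2: append 2 -> log_len=5
Op 3: append 2 -> log_len=7
Op 4: append 3 -> log_len=10
Op 5: F3 acks idx 9 -> match: F0=0 F1=0 F2=0 F3=9; commitIndex=0
Op 6: F2 acks idx 3 -> match: F0=0 F1=0 F2=3 F3=9; commitIndex=3

Answer: 0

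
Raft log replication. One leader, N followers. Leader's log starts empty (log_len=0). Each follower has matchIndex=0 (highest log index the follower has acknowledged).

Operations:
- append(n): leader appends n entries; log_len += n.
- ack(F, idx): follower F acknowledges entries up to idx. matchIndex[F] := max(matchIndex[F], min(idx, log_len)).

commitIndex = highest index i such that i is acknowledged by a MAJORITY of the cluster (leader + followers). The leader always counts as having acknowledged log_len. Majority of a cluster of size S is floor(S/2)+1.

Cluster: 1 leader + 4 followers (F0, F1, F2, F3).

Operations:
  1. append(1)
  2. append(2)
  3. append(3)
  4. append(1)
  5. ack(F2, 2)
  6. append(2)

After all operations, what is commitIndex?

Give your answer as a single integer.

Answer: 0

Derivation:
Op 1: append 1 -> log_len=1
Op 2: append 2 -> log_len=3
Op 3: append 3 -> log_len=6
Op 4: append 1 -> log_len=7
Op 5: F2 acks idx 2 -> match: F0=0 F1=0 F2=2 F3=0; commitIndex=0
Op 6: append 2 -> log_len=9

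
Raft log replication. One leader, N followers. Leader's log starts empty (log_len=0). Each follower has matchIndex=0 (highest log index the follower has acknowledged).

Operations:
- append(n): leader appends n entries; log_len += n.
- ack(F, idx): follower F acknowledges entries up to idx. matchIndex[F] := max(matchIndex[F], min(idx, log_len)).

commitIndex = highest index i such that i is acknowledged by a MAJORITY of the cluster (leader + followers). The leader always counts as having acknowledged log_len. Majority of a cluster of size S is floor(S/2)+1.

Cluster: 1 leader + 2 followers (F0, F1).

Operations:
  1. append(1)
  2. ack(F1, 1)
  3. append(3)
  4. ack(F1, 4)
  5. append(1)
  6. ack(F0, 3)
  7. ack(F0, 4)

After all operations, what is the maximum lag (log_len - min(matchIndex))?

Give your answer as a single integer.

Op 1: append 1 -> log_len=1
Op 2: F1 acks idx 1 -> match: F0=0 F1=1; commitIndex=1
Op 3: append 3 -> log_len=4
Op 4: F1 acks idx 4 -> match: F0=0 F1=4; commitIndex=4
Op 5: append 1 -> log_len=5
Op 6: F0 acks idx 3 -> match: F0=3 F1=4; commitIndex=4
Op 7: F0 acks idx 4 -> match: F0=4 F1=4; commitIndex=4

Answer: 1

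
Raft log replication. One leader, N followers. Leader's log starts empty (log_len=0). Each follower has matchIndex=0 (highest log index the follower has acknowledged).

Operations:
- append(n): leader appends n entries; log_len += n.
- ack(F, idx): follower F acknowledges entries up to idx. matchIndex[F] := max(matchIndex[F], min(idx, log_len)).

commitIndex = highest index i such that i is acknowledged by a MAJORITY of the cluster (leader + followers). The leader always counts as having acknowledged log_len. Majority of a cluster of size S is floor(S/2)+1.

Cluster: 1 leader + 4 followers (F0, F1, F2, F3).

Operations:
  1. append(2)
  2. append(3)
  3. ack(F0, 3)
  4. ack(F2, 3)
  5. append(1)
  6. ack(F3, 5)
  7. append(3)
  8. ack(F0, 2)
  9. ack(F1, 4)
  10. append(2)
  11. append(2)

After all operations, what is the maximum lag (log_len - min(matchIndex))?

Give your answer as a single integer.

Answer: 10

Derivation:
Op 1: append 2 -> log_len=2
Op 2: append 3 -> log_len=5
Op 3: F0 acks idx 3 -> match: F0=3 F1=0 F2=0 F3=0; commitIndex=0
Op 4: F2 acks idx 3 -> match: F0=3 F1=0 F2=3 F3=0; commitIndex=3
Op 5: append 1 -> log_len=6
Op 6: F3 acks idx 5 -> match: F0=3 F1=0 F2=3 F3=5; commitIndex=3
Op 7: append 3 -> log_len=9
Op 8: F0 acks idx 2 -> match: F0=3 F1=0 F2=3 F3=5; commitIndex=3
Op 9: F1 acks idx 4 -> match: F0=3 F1=4 F2=3 F3=5; commitIndex=4
Op 10: append 2 -> log_len=11
Op 11: append 2 -> log_len=13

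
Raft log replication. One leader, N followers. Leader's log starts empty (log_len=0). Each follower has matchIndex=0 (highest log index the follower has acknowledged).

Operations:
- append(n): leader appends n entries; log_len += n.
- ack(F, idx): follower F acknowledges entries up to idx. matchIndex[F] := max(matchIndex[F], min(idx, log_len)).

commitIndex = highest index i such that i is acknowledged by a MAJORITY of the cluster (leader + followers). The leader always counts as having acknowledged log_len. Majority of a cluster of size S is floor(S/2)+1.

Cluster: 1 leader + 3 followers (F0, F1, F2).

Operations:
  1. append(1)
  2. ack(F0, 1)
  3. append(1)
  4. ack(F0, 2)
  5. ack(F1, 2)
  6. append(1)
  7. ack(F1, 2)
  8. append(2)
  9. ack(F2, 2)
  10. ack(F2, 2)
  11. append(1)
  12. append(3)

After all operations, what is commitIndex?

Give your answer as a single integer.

Answer: 2

Derivation:
Op 1: append 1 -> log_len=1
Op 2: F0 acks idx 1 -> match: F0=1 F1=0 F2=0; commitIndex=0
Op 3: append 1 -> log_len=2
Op 4: F0 acks idx 2 -> match: F0=2 F1=0 F2=0; commitIndex=0
Op 5: F1 acks idx 2 -> match: F0=2 F1=2 F2=0; commitIndex=2
Op 6: append 1 -> log_len=3
Op 7: F1 acks idx 2 -> match: F0=2 F1=2 F2=0; commitIndex=2
Op 8: append 2 -> log_len=5
Op 9: F2 acks idx 2 -> match: F0=2 F1=2 F2=2; commitIndex=2
Op 10: F2 acks idx 2 -> match: F0=2 F1=2 F2=2; commitIndex=2
Op 11: append 1 -> log_len=6
Op 12: append 3 -> log_len=9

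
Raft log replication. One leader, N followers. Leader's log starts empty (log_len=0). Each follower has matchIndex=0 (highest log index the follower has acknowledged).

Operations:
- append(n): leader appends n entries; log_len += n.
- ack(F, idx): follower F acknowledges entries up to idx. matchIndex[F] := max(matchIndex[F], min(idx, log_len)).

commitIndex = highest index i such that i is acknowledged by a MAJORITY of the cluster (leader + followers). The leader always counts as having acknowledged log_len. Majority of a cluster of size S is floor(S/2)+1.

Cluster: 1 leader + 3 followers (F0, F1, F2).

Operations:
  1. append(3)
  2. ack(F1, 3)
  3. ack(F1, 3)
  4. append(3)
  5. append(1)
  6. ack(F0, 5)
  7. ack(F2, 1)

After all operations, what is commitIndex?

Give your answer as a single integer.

Op 1: append 3 -> log_len=3
Op 2: F1 acks idx 3 -> match: F0=0 F1=3 F2=0; commitIndex=0
Op 3: F1 acks idx 3 -> match: F0=0 F1=3 F2=0; commitIndex=0
Op 4: append 3 -> log_len=6
Op 5: append 1 -> log_len=7
Op 6: F0 acks idx 5 -> match: F0=5 F1=3 F2=0; commitIndex=3
Op 7: F2 acks idx 1 -> match: F0=5 F1=3 F2=1; commitIndex=3

Answer: 3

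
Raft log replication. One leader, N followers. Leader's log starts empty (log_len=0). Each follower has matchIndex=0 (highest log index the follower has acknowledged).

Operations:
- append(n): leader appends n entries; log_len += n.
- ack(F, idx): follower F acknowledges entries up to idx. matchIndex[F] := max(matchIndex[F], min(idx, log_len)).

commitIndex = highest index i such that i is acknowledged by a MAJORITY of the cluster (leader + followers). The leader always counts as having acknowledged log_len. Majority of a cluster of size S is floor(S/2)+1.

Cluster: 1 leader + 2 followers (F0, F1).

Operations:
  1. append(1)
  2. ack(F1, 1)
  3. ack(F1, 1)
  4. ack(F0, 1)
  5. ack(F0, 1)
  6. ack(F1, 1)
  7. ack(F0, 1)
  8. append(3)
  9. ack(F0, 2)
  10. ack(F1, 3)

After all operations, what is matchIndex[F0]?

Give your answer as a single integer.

Op 1: append 1 -> log_len=1
Op 2: F1 acks idx 1 -> match: F0=0 F1=1; commitIndex=1
Op 3: F1 acks idx 1 -> match: F0=0 F1=1; commitIndex=1
Op 4: F0 acks idx 1 -> match: F0=1 F1=1; commitIndex=1
Op 5: F0 acks idx 1 -> match: F0=1 F1=1; commitIndex=1
Op 6: F1 acks idx 1 -> match: F0=1 F1=1; commitIndex=1
Op 7: F0 acks idx 1 -> match: F0=1 F1=1; commitIndex=1
Op 8: append 3 -> log_len=4
Op 9: F0 acks idx 2 -> match: F0=2 F1=1; commitIndex=2
Op 10: F1 acks idx 3 -> match: F0=2 F1=3; commitIndex=3

Answer: 2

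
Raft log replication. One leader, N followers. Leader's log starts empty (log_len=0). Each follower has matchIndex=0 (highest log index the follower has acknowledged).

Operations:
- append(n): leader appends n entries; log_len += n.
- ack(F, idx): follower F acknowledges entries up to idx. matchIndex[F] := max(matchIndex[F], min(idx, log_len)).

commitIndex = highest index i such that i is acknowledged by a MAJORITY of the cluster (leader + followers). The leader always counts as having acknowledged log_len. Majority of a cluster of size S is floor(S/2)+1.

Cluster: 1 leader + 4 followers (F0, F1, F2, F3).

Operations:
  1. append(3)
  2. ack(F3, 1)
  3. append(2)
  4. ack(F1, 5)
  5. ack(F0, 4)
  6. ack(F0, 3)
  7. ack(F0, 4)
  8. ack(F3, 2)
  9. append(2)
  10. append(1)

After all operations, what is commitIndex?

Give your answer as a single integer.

Op 1: append 3 -> log_len=3
Op 2: F3 acks idx 1 -> match: F0=0 F1=0 F2=0 F3=1; commitIndex=0
Op 3: append 2 -> log_len=5
Op 4: F1 acks idx 5 -> match: F0=0 F1=5 F2=0 F3=1; commitIndex=1
Op 5: F0 acks idx 4 -> match: F0=4 F1=5 F2=0 F3=1; commitIndex=4
Op 6: F0 acks idx 3 -> match: F0=4 F1=5 F2=0 F3=1; commitIndex=4
Op 7: F0 acks idx 4 -> match: F0=4 F1=5 F2=0 F3=1; commitIndex=4
Op 8: F3 acks idx 2 -> match: F0=4 F1=5 F2=0 F3=2; commitIndex=4
Op 9: append 2 -> log_len=7
Op 10: append 1 -> log_len=8

Answer: 4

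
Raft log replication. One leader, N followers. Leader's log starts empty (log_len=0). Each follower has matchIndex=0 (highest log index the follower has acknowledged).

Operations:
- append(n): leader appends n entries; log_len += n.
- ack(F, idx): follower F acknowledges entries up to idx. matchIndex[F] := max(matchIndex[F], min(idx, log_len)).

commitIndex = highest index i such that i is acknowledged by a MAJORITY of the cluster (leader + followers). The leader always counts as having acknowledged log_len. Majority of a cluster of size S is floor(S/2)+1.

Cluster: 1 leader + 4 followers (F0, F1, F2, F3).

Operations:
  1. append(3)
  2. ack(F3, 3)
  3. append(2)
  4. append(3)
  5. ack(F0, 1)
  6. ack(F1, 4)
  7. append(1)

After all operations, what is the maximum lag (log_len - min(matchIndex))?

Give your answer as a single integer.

Answer: 9

Derivation:
Op 1: append 3 -> log_len=3
Op 2: F3 acks idx 3 -> match: F0=0 F1=0 F2=0 F3=3; commitIndex=0
Op 3: append 2 -> log_len=5
Op 4: append 3 -> log_len=8
Op 5: F0 acks idx 1 -> match: F0=1 F1=0 F2=0 F3=3; commitIndex=1
Op 6: F1 acks idx 4 -> match: F0=1 F1=4 F2=0 F3=3; commitIndex=3
Op 7: append 1 -> log_len=9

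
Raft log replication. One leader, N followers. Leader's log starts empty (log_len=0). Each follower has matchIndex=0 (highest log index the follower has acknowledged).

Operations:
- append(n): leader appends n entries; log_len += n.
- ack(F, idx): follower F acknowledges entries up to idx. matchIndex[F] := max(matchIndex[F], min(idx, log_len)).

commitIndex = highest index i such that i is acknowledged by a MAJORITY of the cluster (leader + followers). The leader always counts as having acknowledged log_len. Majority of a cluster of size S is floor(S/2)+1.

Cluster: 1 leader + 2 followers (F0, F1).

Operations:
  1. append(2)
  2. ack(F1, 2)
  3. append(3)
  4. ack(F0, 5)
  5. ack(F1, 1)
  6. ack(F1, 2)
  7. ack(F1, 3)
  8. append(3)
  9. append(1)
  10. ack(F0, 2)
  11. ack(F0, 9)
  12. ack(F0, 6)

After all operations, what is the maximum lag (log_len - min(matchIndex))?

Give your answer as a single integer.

Answer: 6

Derivation:
Op 1: append 2 -> log_len=2
Op 2: F1 acks idx 2 -> match: F0=0 F1=2; commitIndex=2
Op 3: append 3 -> log_len=5
Op 4: F0 acks idx 5 -> match: F0=5 F1=2; commitIndex=5
Op 5: F1 acks idx 1 -> match: F0=5 F1=2; commitIndex=5
Op 6: F1 acks idx 2 -> match: F0=5 F1=2; commitIndex=5
Op 7: F1 acks idx 3 -> match: F0=5 F1=3; commitIndex=5
Op 8: append 3 -> log_len=8
Op 9: append 1 -> log_len=9
Op 10: F0 acks idx 2 -> match: F0=5 F1=3; commitIndex=5
Op 11: F0 acks idx 9 -> match: F0=9 F1=3; commitIndex=9
Op 12: F0 acks idx 6 -> match: F0=9 F1=3; commitIndex=9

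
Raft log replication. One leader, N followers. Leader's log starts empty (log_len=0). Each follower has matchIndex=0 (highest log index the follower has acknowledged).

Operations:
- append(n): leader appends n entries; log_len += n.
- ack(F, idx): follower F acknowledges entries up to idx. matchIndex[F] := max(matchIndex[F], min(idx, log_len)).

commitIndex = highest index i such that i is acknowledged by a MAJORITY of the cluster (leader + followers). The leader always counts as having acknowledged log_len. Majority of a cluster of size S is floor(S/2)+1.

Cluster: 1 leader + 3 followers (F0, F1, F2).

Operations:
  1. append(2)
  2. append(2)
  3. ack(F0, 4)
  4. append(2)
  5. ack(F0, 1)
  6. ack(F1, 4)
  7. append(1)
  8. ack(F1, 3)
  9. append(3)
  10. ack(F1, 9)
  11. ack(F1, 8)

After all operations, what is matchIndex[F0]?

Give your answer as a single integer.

Op 1: append 2 -> log_len=2
Op 2: append 2 -> log_len=4
Op 3: F0 acks idx 4 -> match: F0=4 F1=0 F2=0; commitIndex=0
Op 4: append 2 -> log_len=6
Op 5: F0 acks idx 1 -> match: F0=4 F1=0 F2=0; commitIndex=0
Op 6: F1 acks idx 4 -> match: F0=4 F1=4 F2=0; commitIndex=4
Op 7: append 1 -> log_len=7
Op 8: F1 acks idx 3 -> match: F0=4 F1=4 F2=0; commitIndex=4
Op 9: append 3 -> log_len=10
Op 10: F1 acks idx 9 -> match: F0=4 F1=9 F2=0; commitIndex=4
Op 11: F1 acks idx 8 -> match: F0=4 F1=9 F2=0; commitIndex=4

Answer: 4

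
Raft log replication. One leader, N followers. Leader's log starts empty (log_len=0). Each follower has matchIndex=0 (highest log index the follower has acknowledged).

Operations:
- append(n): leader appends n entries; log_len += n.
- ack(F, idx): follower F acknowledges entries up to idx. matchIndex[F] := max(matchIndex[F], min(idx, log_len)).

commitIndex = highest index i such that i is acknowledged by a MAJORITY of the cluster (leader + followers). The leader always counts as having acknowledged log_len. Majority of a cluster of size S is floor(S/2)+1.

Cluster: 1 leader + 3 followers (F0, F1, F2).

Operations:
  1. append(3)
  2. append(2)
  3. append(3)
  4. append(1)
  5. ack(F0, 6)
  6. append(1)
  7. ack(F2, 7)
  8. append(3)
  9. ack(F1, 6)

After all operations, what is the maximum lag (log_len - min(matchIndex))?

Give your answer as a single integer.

Answer: 7

Derivation:
Op 1: append 3 -> log_len=3
Op 2: append 2 -> log_len=5
Op 3: append 3 -> log_len=8
Op 4: append 1 -> log_len=9
Op 5: F0 acks idx 6 -> match: F0=6 F1=0 F2=0; commitIndex=0
Op 6: append 1 -> log_len=10
Op 7: F2 acks idx 7 -> match: F0=6 F1=0 F2=7; commitIndex=6
Op 8: append 3 -> log_len=13
Op 9: F1 acks idx 6 -> match: F0=6 F1=6 F2=7; commitIndex=6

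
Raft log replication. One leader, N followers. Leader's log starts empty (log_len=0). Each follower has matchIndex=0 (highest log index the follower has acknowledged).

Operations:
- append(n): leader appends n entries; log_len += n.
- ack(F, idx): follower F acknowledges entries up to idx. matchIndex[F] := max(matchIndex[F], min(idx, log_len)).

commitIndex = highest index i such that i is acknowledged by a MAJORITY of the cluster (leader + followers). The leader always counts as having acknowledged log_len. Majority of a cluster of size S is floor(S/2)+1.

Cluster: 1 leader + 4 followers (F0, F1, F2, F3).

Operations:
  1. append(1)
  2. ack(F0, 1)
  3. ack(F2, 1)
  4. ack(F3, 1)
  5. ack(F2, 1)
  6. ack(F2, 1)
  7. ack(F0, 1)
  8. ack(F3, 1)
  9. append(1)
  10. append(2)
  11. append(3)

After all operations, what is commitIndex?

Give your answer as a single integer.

Op 1: append 1 -> log_len=1
Op 2: F0 acks idx 1 -> match: F0=1 F1=0 F2=0 F3=0; commitIndex=0
Op 3: F2 acks idx 1 -> match: F0=1 F1=0 F2=1 F3=0; commitIndex=1
Op 4: F3 acks idx 1 -> match: F0=1 F1=0 F2=1 F3=1; commitIndex=1
Op 5: F2 acks idx 1 -> match: F0=1 F1=0 F2=1 F3=1; commitIndex=1
Op 6: F2 acks idx 1 -> match: F0=1 F1=0 F2=1 F3=1; commitIndex=1
Op 7: F0 acks idx 1 -> match: F0=1 F1=0 F2=1 F3=1; commitIndex=1
Op 8: F3 acks idx 1 -> match: F0=1 F1=0 F2=1 F3=1; commitIndex=1
Op 9: append 1 -> log_len=2
Op 10: append 2 -> log_len=4
Op 11: append 3 -> log_len=7

Answer: 1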